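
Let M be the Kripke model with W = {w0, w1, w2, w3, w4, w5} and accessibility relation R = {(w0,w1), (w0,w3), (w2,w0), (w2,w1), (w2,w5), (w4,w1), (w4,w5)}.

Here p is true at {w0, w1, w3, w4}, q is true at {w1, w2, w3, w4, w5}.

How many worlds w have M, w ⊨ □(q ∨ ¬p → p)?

4

w0: successors {w1, w3}; q ∨ ¬p → p there: w1:T, w3:T. ✓
w1: no successors, so □(q ∨ ¬p → p) holds vacuously. ✓
w2: successors {w0, w1, w5}; q ∨ ¬p → p there: w0:T, w1:T, w5:F. ✗
w3: no successors, so □(q ∨ ¬p → p) holds vacuously. ✓
w4: successors {w1, w5}; q ∨ ¬p → p there: w1:T, w5:F. ✗
w5: no successors, so □(q ∨ ¬p → p) holds vacuously. ✓
Satisfying worlds: {w0, w1, w3, w5}.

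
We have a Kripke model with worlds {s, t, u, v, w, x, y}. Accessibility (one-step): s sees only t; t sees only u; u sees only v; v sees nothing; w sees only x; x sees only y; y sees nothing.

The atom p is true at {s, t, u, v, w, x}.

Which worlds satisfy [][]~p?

s: successors {t}; []~p there: t:F. ✗
t: successors {u}; []~p there: u:F. ✗
u: successors {v}; []~p there: v:T. ✓
v: no successors, so [][]~p holds vacuously. ✓
w: successors {x}; []~p there: x:T. ✓
x: successors {y}; []~p there: y:T. ✓
y: no successors, so [][]~p holds vacuously. ✓

{u, v, w, x, y}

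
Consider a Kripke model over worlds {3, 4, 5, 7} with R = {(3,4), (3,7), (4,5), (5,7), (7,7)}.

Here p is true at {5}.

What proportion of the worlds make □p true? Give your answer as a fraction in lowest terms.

3: successors {4, 7}; p there: 4:F, 7:F. ✗
4: successors {5}; p there: 5:T. ✓
5: successors {7}; p there: 7:F. ✗
7: successors {7}; p there: 7:F. ✗
That's 1 of 4 worlds, so 1/4.

1/4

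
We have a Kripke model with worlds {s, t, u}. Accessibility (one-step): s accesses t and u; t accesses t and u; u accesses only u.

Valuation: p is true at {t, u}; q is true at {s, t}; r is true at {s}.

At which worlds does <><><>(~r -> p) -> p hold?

s: <><><>(~r -> p) is T, p is F. ✗
t: <><><>(~r -> p) is T, p is T. ✓
u: <><><>(~r -> p) is T, p is T. ✓

{t, u}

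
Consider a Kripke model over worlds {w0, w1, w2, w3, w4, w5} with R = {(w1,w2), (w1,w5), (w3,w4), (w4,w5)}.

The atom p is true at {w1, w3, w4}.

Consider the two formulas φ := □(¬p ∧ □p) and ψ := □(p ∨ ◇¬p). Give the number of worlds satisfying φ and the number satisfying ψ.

5 and 4

For □(¬p ∧ □p):
w0: no successors, so □(¬p ∧ □p) holds vacuously. ✓
w1: successors {w2, w5}; ¬p ∧ □p there: w2:T, w5:T. ✓
w2: no successors, so □(¬p ∧ □p) holds vacuously. ✓
w3: successors {w4}; ¬p ∧ □p there: w4:F. ✗
w4: successors {w5}; ¬p ∧ □p there: w5:T. ✓
w5: no successors, so □(¬p ∧ □p) holds vacuously. ✓
— 5 worlds.
For □(p ∨ ◇¬p):
w0: no successors, so □(p ∨ ◇¬p) holds vacuously. ✓
w1: successors {w2, w5}; p ∨ ◇¬p there: w2:F, w5:F. ✗
w2: no successors, so □(p ∨ ◇¬p) holds vacuously. ✓
w3: successors {w4}; p ∨ ◇¬p there: w4:T. ✓
w4: successors {w5}; p ∨ ◇¬p there: w5:F. ✗
w5: no successors, so □(p ∨ ◇¬p) holds vacuously. ✓
— 4 worlds.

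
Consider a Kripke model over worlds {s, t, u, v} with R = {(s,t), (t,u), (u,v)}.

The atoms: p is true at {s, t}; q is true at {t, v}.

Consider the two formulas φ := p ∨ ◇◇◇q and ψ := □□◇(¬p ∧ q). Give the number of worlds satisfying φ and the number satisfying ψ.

2 and 3

For p ∨ ◇◇◇q:
s: p is T, ◇◇◇q is T. ✓
t: p is T, ◇◇◇q is F. ✓
u: p is F, ◇◇◇q is F. ✗
v: p is F, ◇◇◇q is F. ✗
— 2 worlds.
For □□◇(¬p ∧ q):
s: successors {t}; □◇(¬p ∧ q) there: t:T. ✓
t: successors {u}; □◇(¬p ∧ q) there: u:F. ✗
u: successors {v}; □◇(¬p ∧ q) there: v:T. ✓
v: no successors, so □□◇(¬p ∧ q) holds vacuously. ✓
— 3 worlds.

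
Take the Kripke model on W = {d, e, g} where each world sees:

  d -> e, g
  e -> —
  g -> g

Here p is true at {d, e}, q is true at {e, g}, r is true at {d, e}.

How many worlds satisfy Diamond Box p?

1

d: successors {e, g}; Box p there: e:T, g:F. ✓
e: no successors, so Diamond Box p fails. ✗
g: successors {g}; Box p there: g:F. ✗
Satisfying worlds: {d}.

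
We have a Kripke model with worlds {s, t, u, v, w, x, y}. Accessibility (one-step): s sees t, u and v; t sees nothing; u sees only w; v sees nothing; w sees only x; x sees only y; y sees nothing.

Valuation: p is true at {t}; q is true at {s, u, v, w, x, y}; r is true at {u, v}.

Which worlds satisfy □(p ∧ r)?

{t, v, y}

s: successors {t, u, v}; p ∧ r there: t:F, u:F, v:F. ✗
t: no successors, so □(p ∧ r) holds vacuously. ✓
u: successors {w}; p ∧ r there: w:F. ✗
v: no successors, so □(p ∧ r) holds vacuously. ✓
w: successors {x}; p ∧ r there: x:F. ✗
x: successors {y}; p ∧ r there: y:F. ✗
y: no successors, so □(p ∧ r) holds vacuously. ✓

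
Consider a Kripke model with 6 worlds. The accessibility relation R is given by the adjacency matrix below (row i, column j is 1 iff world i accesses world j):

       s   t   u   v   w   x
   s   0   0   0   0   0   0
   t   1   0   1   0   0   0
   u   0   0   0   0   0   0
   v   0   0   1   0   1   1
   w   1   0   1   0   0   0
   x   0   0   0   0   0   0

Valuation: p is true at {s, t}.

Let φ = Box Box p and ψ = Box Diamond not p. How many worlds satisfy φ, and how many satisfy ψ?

5 and 3

For Box Box p:
s: no successors, so Box Box p holds vacuously. ✓
t: successors {s, u}; Box p there: s:T, u:T. ✓
u: no successors, so Box Box p holds vacuously. ✓
v: successors {u, w, x}; Box p there: u:T, w:F, x:T. ✗
w: successors {s, u}; Box p there: s:T, u:T. ✓
x: no successors, so Box Box p holds vacuously. ✓
— 5 worlds.
For Box Diamond not p:
s: no successors, so Box Diamond not p holds vacuously. ✓
t: successors {s, u}; Diamond not p there: s:F, u:F. ✗
u: no successors, so Box Diamond not p holds vacuously. ✓
v: successors {u, w, x}; Diamond not p there: u:F, w:T, x:F. ✗
w: successors {s, u}; Diamond not p there: s:F, u:F. ✗
x: no successors, so Box Diamond not p holds vacuously. ✓
— 3 worlds.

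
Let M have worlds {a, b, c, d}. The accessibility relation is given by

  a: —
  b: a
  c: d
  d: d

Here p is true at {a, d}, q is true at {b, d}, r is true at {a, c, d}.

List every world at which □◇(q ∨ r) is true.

{a, c, d}

a: no successors, so □◇(q ∨ r) holds vacuously. ✓
b: successors {a}; ◇(q ∨ r) there: a:F. ✗
c: successors {d}; ◇(q ∨ r) there: d:T. ✓
d: successors {d}; ◇(q ∨ r) there: d:T. ✓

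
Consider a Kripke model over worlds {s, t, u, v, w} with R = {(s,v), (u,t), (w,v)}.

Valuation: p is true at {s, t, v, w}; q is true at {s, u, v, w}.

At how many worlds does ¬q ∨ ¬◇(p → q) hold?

s: ¬q is F, ¬◇(p → q) is F. ✗
t: ¬q is T, ¬◇(p → q) is T. ✓
u: ¬q is F, ¬◇(p → q) is T. ✓
v: ¬q is F, ¬◇(p → q) is T. ✓
w: ¬q is F, ¬◇(p → q) is F. ✗
Satisfying worlds: {t, u, v}.

3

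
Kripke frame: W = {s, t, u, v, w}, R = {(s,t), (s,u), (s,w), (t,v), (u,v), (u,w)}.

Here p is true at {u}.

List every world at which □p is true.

{v, w}

s: successors {t, u, w}; p there: t:F, u:T, w:F. ✗
t: successors {v}; p there: v:F. ✗
u: successors {v, w}; p there: v:F, w:F. ✗
v: no successors, so □p holds vacuously. ✓
w: no successors, so □p holds vacuously. ✓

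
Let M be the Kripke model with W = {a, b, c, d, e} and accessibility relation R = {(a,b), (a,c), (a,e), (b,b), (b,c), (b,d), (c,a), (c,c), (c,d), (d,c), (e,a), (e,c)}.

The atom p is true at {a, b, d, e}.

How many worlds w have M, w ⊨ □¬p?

a: successors {b, c, e}; ¬p there: b:F, c:T, e:F. ✗
b: successors {b, c, d}; ¬p there: b:F, c:T, d:F. ✗
c: successors {a, c, d}; ¬p there: a:F, c:T, d:F. ✗
d: successors {c}; ¬p there: c:T. ✓
e: successors {a, c}; ¬p there: a:F, c:T. ✗
Satisfying worlds: {d}.

1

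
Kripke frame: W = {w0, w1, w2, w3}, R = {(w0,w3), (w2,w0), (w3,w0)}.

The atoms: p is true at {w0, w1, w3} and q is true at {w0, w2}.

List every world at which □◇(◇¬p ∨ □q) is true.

w0: successors {w3}; ◇(◇¬p ∨ □q) there: w3:F. ✗
w1: no successors, so □◇(◇¬p ∨ □q) holds vacuously. ✓
w2: successors {w0}; ◇(◇¬p ∨ □q) there: w0:T. ✓
w3: successors {w0}; ◇(◇¬p ∨ □q) there: w0:T. ✓

{w1, w2, w3}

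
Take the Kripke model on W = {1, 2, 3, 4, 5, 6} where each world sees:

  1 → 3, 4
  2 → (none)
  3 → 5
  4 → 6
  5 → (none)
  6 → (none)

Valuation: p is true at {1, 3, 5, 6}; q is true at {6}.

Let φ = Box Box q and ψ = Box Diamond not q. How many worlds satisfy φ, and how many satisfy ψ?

For Box Box q:
1: successors {3, 4}; Box q there: 3:F, 4:T. ✗
2: no successors, so Box Box q holds vacuously. ✓
3: successors {5}; Box q there: 5:T. ✓
4: successors {6}; Box q there: 6:T. ✓
5: no successors, so Box Box q holds vacuously. ✓
6: no successors, so Box Box q holds vacuously. ✓
— 5 worlds.
For Box Diamond not q:
1: successors {3, 4}; Diamond not q there: 3:T, 4:F. ✗
2: no successors, so Box Diamond not q holds vacuously. ✓
3: successors {5}; Diamond not q there: 5:F. ✗
4: successors {6}; Diamond not q there: 6:F. ✗
5: no successors, so Box Diamond not q holds vacuously. ✓
6: no successors, so Box Diamond not q holds vacuously. ✓
— 3 worlds.

5 and 3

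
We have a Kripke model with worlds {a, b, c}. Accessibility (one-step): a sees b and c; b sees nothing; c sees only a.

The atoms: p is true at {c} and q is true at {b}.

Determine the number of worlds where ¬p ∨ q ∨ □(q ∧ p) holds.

a: ¬p ∨ q is T, □(q ∧ p) is F. ✓
b: ¬p ∨ q is T, □(q ∧ p) is T. ✓
c: ¬p ∨ q is F, □(q ∧ p) is F. ✗
Satisfying worlds: {a, b}.

2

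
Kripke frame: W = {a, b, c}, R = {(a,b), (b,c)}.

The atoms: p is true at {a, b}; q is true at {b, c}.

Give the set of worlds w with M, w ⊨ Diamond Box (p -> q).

{a, b}

a: successors {b}; Box (p -> q) there: b:T. ✓
b: successors {c}; Box (p -> q) there: c:T. ✓
c: no successors, so Diamond Box (p -> q) fails. ✗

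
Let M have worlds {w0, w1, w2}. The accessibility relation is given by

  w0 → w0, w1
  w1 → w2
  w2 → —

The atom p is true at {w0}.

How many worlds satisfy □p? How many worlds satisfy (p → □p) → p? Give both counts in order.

For □p:
w0: successors {w0, w1}; p there: w0:T, w1:F. ✗
w1: successors {w2}; p there: w2:F. ✗
w2: no successors, so □p holds vacuously. ✓
— 1 world.
For (p → □p) → p:
w0: p → □p is F, p is T. ✓
w1: p → □p is T, p is F. ✗
w2: p → □p is T, p is F. ✗
— 1 world.

1 and 1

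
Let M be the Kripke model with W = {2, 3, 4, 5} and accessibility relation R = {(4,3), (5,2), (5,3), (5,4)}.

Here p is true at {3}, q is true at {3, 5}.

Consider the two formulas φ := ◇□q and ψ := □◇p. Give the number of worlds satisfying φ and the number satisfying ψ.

2 and 2

For ◇□q:
2: no successors, so ◇□q fails. ✗
3: no successors, so ◇□q fails. ✗
4: successors {3}; □q there: 3:T. ✓
5: successors {2, 3, 4}; □q there: 2:T, 3:T, 4:T. ✓
— 2 worlds.
For □◇p:
2: no successors, so □◇p holds vacuously. ✓
3: no successors, so □◇p holds vacuously. ✓
4: successors {3}; ◇p there: 3:F. ✗
5: successors {2, 3, 4}; ◇p there: 2:F, 3:F, 4:T. ✗
— 2 worlds.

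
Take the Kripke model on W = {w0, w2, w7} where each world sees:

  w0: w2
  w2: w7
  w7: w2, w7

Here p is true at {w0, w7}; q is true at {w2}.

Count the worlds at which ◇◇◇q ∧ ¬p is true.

1

w0: ◇◇◇q is T, ¬p is F. ✗
w2: ◇◇◇q is T, ¬p is T. ✓
w7: ◇◇◇q is T, ¬p is F. ✗
Satisfying worlds: {w2}.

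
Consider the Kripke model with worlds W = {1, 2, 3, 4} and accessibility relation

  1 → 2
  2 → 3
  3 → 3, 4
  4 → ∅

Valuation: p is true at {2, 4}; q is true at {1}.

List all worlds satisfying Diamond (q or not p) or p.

{2, 3, 4}

1: Diamond (q or not p) is F, p is F. ✗
2: Diamond (q or not p) is T, p is T. ✓
3: Diamond (q or not p) is T, p is F. ✓
4: Diamond (q or not p) is F, p is T. ✓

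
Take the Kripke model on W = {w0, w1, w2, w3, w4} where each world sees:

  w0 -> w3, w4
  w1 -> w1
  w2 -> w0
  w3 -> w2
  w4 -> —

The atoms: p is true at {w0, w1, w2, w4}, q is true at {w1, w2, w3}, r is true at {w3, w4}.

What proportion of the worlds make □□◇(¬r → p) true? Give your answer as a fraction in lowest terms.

w0: successors {w3, w4}; □◇(¬r → p) there: w3:T, w4:T. ✓
w1: successors {w1}; □◇(¬r → p) there: w1:T. ✓
w2: successors {w0}; □◇(¬r → p) there: w0:F. ✗
w3: successors {w2}; □◇(¬r → p) there: w2:T. ✓
w4: no successors, so □□◇(¬r → p) holds vacuously. ✓
That's 4 of 5 worlds, so 4/5.

4/5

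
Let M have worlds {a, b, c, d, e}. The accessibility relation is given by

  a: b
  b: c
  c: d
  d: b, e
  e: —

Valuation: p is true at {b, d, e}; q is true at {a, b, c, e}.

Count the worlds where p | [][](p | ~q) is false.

a: p is F, [][](p | ~q) is F. ✗
b: p is T, [][](p | ~q) is T. ✓
c: p is F, [][](p | ~q) is T. ✓
d: p is T, [][](p | ~q) is F. ✓
e: p is T, [][](p | ~q) is T. ✓
Satisfying worlds: {b, c, d, e}.
So p | [][](p | ~q) fails at the other 1 world.

1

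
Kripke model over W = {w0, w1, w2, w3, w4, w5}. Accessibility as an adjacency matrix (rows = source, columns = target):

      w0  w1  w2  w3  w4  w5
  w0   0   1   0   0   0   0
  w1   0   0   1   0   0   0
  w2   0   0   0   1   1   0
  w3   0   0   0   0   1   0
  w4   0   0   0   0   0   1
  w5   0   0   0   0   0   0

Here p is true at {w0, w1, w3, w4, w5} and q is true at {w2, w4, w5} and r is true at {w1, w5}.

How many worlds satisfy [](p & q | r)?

4

w0: successors {w1}; p & q | r there: w1:T. ✓
w1: successors {w2}; p & q | r there: w2:F. ✗
w2: successors {w3, w4}; p & q | r there: w3:F, w4:T. ✗
w3: successors {w4}; p & q | r there: w4:T. ✓
w4: successors {w5}; p & q | r there: w5:T. ✓
w5: no successors, so [](p & q | r) holds vacuously. ✓
Satisfying worlds: {w0, w3, w4, w5}.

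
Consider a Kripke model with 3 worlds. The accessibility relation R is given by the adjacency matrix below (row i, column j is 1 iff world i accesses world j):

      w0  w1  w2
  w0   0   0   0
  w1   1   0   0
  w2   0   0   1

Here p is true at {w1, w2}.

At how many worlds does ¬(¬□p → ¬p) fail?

2

w0: ¬□p → ¬p is T. ✗
w1: ¬□p → ¬p is F. ✓
w2: ¬□p → ¬p is T. ✗
Satisfying worlds: {w1}.
So ¬(¬□p → ¬p) fails at the other 2 worlds.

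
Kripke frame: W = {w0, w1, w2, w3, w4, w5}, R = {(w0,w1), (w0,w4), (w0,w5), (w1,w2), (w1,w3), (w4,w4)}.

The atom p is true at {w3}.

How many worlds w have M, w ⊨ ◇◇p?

1

w0: successors {w1, w4, w5}; ◇p there: w1:T, w4:F, w5:F. ✓
w1: successors {w2, w3}; ◇p there: w2:F, w3:F. ✗
w2: no successors, so ◇◇p fails. ✗
w3: no successors, so ◇◇p fails. ✗
w4: successors {w4}; ◇p there: w4:F. ✗
w5: no successors, so ◇◇p fails. ✗
Satisfying worlds: {w0}.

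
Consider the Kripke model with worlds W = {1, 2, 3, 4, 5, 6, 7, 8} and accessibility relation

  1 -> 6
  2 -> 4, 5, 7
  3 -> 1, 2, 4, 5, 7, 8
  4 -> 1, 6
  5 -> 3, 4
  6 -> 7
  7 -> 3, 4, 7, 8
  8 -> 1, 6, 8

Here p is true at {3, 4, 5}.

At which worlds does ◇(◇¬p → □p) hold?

1: successors {6}; ◇¬p → □p there: 6:F. ✗
2: successors {4, 5, 7}; ◇¬p → □p there: 4:F, 5:T, 7:F. ✓
3: successors {1, 2, 4, 5, 7, 8}; ◇¬p → □p there: 1:F, 2:F, 4:F, 5:T, 7:F, 8:F. ✓
4: successors {1, 6}; ◇¬p → □p there: 1:F, 6:F. ✗
5: successors {3, 4}; ◇¬p → □p there: 3:F, 4:F. ✗
6: successors {7}; ◇¬p → □p there: 7:F. ✗
7: successors {3, 4, 7, 8}; ◇¬p → □p there: 3:F, 4:F, 7:F, 8:F. ✗
8: successors {1, 6, 8}; ◇¬p → □p there: 1:F, 6:F, 8:F. ✗

{2, 3}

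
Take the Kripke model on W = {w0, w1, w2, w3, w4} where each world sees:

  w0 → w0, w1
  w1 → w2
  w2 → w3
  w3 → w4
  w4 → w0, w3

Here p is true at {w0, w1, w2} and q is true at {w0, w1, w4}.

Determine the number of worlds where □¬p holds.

w0: successors {w0, w1}; ¬p there: w0:F, w1:F. ✗
w1: successors {w2}; ¬p there: w2:F. ✗
w2: successors {w3}; ¬p there: w3:T. ✓
w3: successors {w4}; ¬p there: w4:T. ✓
w4: successors {w0, w3}; ¬p there: w0:F, w3:T. ✗
Satisfying worlds: {w2, w3}.

2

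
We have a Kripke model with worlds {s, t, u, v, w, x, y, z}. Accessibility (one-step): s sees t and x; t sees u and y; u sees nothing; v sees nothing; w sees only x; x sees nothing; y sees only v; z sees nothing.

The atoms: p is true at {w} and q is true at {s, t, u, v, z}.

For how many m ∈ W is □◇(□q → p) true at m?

4

s: successors {t, x}; ◇(□q → p) there: t:F, x:F. ✗
t: successors {u, y}; ◇(□q → p) there: u:F, y:F. ✗
u: no successors, so □◇(□q → p) holds vacuously. ✓
v: no successors, so □◇(□q → p) holds vacuously. ✓
w: successors {x}; ◇(□q → p) there: x:F. ✗
x: no successors, so □◇(□q → p) holds vacuously. ✓
y: successors {v}; ◇(□q → p) there: v:F. ✗
z: no successors, so □◇(□q → p) holds vacuously. ✓
Satisfying worlds: {u, v, x, z}.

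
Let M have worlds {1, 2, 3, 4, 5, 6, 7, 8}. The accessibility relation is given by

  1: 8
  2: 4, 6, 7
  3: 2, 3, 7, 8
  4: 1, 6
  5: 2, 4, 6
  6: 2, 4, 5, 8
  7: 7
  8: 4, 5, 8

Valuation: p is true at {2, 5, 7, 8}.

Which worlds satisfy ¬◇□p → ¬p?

1: ¬◇□p is T, ¬p is T. ✓
2: ¬◇□p is F, ¬p is F. ✓
3: ¬◇□p is F, ¬p is T. ✓
4: ¬◇□p is F, ¬p is T. ✓
5: ¬◇□p is T, ¬p is F. ✗
6: ¬◇□p is T, ¬p is T. ✓
7: ¬◇□p is F, ¬p is F. ✓
8: ¬◇□p is T, ¬p is F. ✗

{1, 2, 3, 4, 6, 7}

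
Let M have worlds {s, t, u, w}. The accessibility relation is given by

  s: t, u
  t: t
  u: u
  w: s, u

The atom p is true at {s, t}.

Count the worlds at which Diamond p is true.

s: successors {t, u}; p there: t:T, u:F. ✓
t: successors {t}; p there: t:T. ✓
u: successors {u}; p there: u:F. ✗
w: successors {s, u}; p there: s:T, u:F. ✓
Satisfying worlds: {s, t, w}.

3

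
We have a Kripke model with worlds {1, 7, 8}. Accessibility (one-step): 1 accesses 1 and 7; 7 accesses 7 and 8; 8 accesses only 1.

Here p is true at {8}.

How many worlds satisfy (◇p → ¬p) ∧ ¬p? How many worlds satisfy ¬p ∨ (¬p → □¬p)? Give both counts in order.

For (◇p → ¬p) ∧ ¬p:
1: ◇p → ¬p is T, ¬p is T. ✓
7: ◇p → ¬p is T, ¬p is T. ✓
8: ◇p → ¬p is T, ¬p is F. ✗
— 2 worlds.
For ¬p ∨ (¬p → □¬p):
1: ¬p is T, ¬p → □¬p is T. ✓
7: ¬p is T, ¬p → □¬p is F. ✓
8: ¬p is F, ¬p → □¬p is T. ✓
— 3 worlds.

2 and 3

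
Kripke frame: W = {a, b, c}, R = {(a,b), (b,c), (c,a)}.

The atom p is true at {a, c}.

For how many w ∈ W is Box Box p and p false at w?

2

a: Box Box p is T, p is T. ✓
b: Box Box p is T, p is F. ✗
c: Box Box p is F, p is T. ✗
Satisfying worlds: {a}.
So Box Box p and p fails at the other 2 worlds.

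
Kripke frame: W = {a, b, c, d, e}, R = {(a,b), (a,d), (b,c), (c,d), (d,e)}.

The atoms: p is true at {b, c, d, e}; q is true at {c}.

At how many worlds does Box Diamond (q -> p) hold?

4

a: successors {b, d}; Diamond (q -> p) there: b:T, d:T. ✓
b: successors {c}; Diamond (q -> p) there: c:T. ✓
c: successors {d}; Diamond (q -> p) there: d:T. ✓
d: successors {e}; Diamond (q -> p) there: e:F. ✗
e: no successors, so Box Diamond (q -> p) holds vacuously. ✓
Satisfying worlds: {a, b, c, e}.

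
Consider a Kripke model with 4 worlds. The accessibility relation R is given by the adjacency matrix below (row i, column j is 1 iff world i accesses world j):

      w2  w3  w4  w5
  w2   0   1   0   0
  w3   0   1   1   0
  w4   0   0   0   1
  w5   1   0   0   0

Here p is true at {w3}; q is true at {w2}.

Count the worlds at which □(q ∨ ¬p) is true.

w2: successors {w3}; q ∨ ¬p there: w3:F. ✗
w3: successors {w3, w4}; q ∨ ¬p there: w3:F, w4:T. ✗
w4: successors {w5}; q ∨ ¬p there: w5:T. ✓
w5: successors {w2}; q ∨ ¬p there: w2:T. ✓
Satisfying worlds: {w4, w5}.

2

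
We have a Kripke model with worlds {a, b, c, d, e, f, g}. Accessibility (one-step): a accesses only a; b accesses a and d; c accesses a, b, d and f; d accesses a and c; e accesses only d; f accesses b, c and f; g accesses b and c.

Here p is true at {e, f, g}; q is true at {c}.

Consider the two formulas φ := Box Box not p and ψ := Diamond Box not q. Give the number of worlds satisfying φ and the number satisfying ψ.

3 and 6

For Box Box not p:
a: successors {a}; Box not p there: a:T. ✓
b: successors {a, d}; Box not p there: a:T, d:T. ✓
c: successors {a, b, d, f}; Box not p there: a:T, b:T, d:T, f:F. ✗
d: successors {a, c}; Box not p there: a:T, c:F. ✗
e: successors {d}; Box not p there: d:T. ✓
f: successors {b, c, f}; Box not p there: b:T, c:F, f:F. ✗
g: successors {b, c}; Box not p there: b:T, c:F. ✗
— 3 worlds.
For Diamond Box not q:
a: successors {a}; Box not q there: a:T. ✓
b: successors {a, d}; Box not q there: a:T, d:F. ✓
c: successors {a, b, d, f}; Box not q there: a:T, b:T, d:F, f:F. ✓
d: successors {a, c}; Box not q there: a:T, c:T. ✓
e: successors {d}; Box not q there: d:F. ✗
f: successors {b, c, f}; Box not q there: b:T, c:T, f:F. ✓
g: successors {b, c}; Box not q there: b:T, c:T. ✓
— 6 worlds.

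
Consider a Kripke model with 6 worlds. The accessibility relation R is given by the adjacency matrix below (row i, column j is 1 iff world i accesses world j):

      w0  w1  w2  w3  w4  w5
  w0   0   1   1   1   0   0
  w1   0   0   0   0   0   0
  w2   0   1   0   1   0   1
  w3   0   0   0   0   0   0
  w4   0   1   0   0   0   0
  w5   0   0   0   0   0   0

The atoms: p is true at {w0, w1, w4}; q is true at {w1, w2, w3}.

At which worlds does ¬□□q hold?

w0: □□q is F. ✓
w1: □□q is T. ✗
w2: □□q is T. ✗
w3: □□q is T. ✗
w4: □□q is T. ✗
w5: □□q is T. ✗

{w0}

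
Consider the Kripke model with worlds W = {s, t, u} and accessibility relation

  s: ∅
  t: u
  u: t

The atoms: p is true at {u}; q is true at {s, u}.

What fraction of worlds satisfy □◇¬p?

2/3

s: no successors, so □◇¬p holds vacuously. ✓
t: successors {u}; ◇¬p there: u:T. ✓
u: successors {t}; ◇¬p there: t:F. ✗
That's 2 of 3 worlds, so 2/3.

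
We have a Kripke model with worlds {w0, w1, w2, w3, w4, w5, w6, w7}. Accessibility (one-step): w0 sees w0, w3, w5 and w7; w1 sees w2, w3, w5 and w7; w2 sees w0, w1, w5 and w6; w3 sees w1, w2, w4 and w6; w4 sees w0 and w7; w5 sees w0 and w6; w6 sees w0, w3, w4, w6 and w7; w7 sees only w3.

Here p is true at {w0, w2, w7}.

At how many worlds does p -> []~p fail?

2

w0: p is T, []~p is F. ✗
w1: p is F, []~p is F. ✓
w2: p is T, []~p is F. ✗
w3: p is F, []~p is F. ✓
w4: p is F, []~p is F. ✓
w5: p is F, []~p is F. ✓
w6: p is F, []~p is F. ✓
w7: p is T, []~p is T. ✓
Satisfying worlds: {w1, w3, w4, w5, w6, w7}.
So p -> []~p fails at the other 2 worlds.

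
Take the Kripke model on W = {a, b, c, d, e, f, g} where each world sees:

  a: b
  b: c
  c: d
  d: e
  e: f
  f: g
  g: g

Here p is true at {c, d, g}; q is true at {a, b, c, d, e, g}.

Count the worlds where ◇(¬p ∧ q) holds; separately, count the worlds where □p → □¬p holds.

For ◇(¬p ∧ q):
a: successors {b}; ¬p ∧ q there: b:T. ✓
b: successors {c}; ¬p ∧ q there: c:F. ✗
c: successors {d}; ¬p ∧ q there: d:F. ✗
d: successors {e}; ¬p ∧ q there: e:T. ✓
e: successors {f}; ¬p ∧ q there: f:F. ✗
f: successors {g}; ¬p ∧ q there: g:F. ✗
g: successors {g}; ¬p ∧ q there: g:F. ✗
— 2 worlds.
For □p → □¬p:
a: □p is F, □¬p is T. ✓
b: □p is T, □¬p is F. ✗
c: □p is T, □¬p is F. ✗
d: □p is F, □¬p is T. ✓
e: □p is F, □¬p is T. ✓
f: □p is T, □¬p is F. ✗
g: □p is T, □¬p is F. ✗
— 3 worlds.

2 and 3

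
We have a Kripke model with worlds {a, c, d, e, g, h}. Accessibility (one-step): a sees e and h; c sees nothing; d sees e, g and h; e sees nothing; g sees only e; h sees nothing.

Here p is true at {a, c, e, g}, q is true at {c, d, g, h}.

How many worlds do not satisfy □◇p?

3

a: successors {e, h}; ◇p there: e:F, h:F. ✗
c: no successors, so □◇p holds vacuously. ✓
d: successors {e, g, h}; ◇p there: e:F, g:T, h:F. ✗
e: no successors, so □◇p holds vacuously. ✓
g: successors {e}; ◇p there: e:F. ✗
h: no successors, so □◇p holds vacuously. ✓
Satisfying worlds: {c, e, h}.
So □◇p fails at the other 3 worlds.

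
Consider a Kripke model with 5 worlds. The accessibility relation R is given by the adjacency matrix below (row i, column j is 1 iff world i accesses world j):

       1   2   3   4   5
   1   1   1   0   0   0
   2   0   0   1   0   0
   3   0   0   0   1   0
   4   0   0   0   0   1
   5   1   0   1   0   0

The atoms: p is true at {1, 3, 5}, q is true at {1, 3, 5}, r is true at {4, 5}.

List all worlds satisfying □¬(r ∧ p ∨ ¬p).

{2, 5}

1: successors {1, 2}; ¬(r ∧ p ∨ ¬p) there: 1:T, 2:F. ✗
2: successors {3}; ¬(r ∧ p ∨ ¬p) there: 3:T. ✓
3: successors {4}; ¬(r ∧ p ∨ ¬p) there: 4:F. ✗
4: successors {5}; ¬(r ∧ p ∨ ¬p) there: 5:F. ✗
5: successors {1, 3}; ¬(r ∧ p ∨ ¬p) there: 1:T, 3:T. ✓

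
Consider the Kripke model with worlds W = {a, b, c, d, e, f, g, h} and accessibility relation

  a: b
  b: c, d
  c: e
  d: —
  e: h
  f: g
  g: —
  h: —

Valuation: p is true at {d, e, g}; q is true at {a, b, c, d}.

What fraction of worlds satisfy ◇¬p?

3/8

a: successors {b}; ¬p there: b:T. ✓
b: successors {c, d}; ¬p there: c:T, d:F. ✓
c: successors {e}; ¬p there: e:F. ✗
d: no successors, so ◇¬p fails. ✗
e: successors {h}; ¬p there: h:T. ✓
f: successors {g}; ¬p there: g:F. ✗
g: no successors, so ◇¬p fails. ✗
h: no successors, so ◇¬p fails. ✗
That's 3 of 8 worlds, so 3/8.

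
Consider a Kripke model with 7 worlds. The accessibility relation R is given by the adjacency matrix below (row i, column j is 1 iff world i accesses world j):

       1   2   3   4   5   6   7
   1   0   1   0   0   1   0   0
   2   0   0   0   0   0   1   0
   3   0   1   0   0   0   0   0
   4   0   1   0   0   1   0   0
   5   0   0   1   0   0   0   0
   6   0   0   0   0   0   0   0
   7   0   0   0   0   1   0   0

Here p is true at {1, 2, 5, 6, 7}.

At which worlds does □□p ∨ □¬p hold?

{2, 3, 5, 6}

1: □□p is F, □¬p is F. ✗
2: □□p is T, □¬p is F. ✓
3: □□p is T, □¬p is F. ✓
4: □□p is F, □¬p is F. ✗
5: □□p is T, □¬p is T. ✓
6: □□p is T, □¬p is T. ✓
7: □□p is F, □¬p is F. ✗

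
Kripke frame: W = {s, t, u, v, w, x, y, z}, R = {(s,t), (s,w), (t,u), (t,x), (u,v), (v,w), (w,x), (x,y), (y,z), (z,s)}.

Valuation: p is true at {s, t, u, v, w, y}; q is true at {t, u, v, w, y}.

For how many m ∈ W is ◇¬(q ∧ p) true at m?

4

s: successors {t, w}; ¬(q ∧ p) there: t:F, w:F. ✗
t: successors {u, x}; ¬(q ∧ p) there: u:F, x:T. ✓
u: successors {v}; ¬(q ∧ p) there: v:F. ✗
v: successors {w}; ¬(q ∧ p) there: w:F. ✗
w: successors {x}; ¬(q ∧ p) there: x:T. ✓
x: successors {y}; ¬(q ∧ p) there: y:F. ✗
y: successors {z}; ¬(q ∧ p) there: z:T. ✓
z: successors {s}; ¬(q ∧ p) there: s:T. ✓
Satisfying worlds: {t, w, y, z}.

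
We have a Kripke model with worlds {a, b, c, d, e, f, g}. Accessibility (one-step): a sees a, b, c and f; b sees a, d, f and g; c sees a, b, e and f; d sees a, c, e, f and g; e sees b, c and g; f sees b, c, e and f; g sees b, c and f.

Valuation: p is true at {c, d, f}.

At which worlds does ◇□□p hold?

∅

a: successors {a, b, c, f}; □□p there: a:F, b:F, c:F, f:F. ✗
b: successors {a, d, f, g}; □□p there: a:F, d:F, f:F, g:F. ✗
c: successors {a, b, e, f}; □□p there: a:F, b:F, e:F, f:F. ✗
d: successors {a, c, e, f, g}; □□p there: a:F, c:F, e:F, f:F, g:F. ✗
e: successors {b, c, g}; □□p there: b:F, c:F, g:F. ✗
f: successors {b, c, e, f}; □□p there: b:F, c:F, e:F, f:F. ✗
g: successors {b, c, f}; □□p there: b:F, c:F, f:F. ✗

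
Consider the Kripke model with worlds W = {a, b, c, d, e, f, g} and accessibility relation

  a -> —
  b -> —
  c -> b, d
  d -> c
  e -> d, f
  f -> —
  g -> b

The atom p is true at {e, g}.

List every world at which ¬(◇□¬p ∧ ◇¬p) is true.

{a, b, f}

a: ◇□¬p ∧ ◇¬p is F. ✓
b: ◇□¬p ∧ ◇¬p is F. ✓
c: ◇□¬p ∧ ◇¬p is T. ✗
d: ◇□¬p ∧ ◇¬p is T. ✗
e: ◇□¬p ∧ ◇¬p is T. ✗
f: ◇□¬p ∧ ◇¬p is F. ✓
g: ◇□¬p ∧ ◇¬p is T. ✗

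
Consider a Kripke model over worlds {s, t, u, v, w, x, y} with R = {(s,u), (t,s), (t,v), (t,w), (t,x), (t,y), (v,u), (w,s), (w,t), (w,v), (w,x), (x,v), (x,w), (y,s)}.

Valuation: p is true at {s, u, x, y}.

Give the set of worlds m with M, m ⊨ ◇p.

{s, t, v, w, y}

s: successors {u}; p there: u:T. ✓
t: successors {s, v, w, x, y}; p there: s:T, v:F, w:F, x:T, y:T. ✓
u: no successors, so ◇p fails. ✗
v: successors {u}; p there: u:T. ✓
w: successors {s, t, v, x}; p there: s:T, t:F, v:F, x:T. ✓
x: successors {v, w}; p there: v:F, w:F. ✗
y: successors {s}; p there: s:T. ✓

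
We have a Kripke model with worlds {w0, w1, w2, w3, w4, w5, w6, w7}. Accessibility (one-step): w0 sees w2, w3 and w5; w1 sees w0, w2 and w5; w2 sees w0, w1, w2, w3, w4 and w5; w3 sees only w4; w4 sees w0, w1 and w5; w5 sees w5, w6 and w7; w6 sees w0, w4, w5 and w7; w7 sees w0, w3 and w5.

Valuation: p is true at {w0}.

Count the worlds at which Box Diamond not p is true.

w0: successors {w2, w3, w5}; Diamond not p there: w2:T, w3:T, w5:T. ✓
w1: successors {w0, w2, w5}; Diamond not p there: w0:T, w2:T, w5:T. ✓
w2: successors {w0, w1, w2, w3, w4, w5}; Diamond not p there: w0:T, w1:T, w2:T, w3:T, w4:T, w5:T. ✓
w3: successors {w4}; Diamond not p there: w4:T. ✓
w4: successors {w0, w1, w5}; Diamond not p there: w0:T, w1:T, w5:T. ✓
w5: successors {w5, w6, w7}; Diamond not p there: w5:T, w6:T, w7:T. ✓
w6: successors {w0, w4, w5, w7}; Diamond not p there: w0:T, w4:T, w5:T, w7:T. ✓
w7: successors {w0, w3, w5}; Diamond not p there: w0:T, w3:T, w5:T. ✓
Satisfying worlds: {w0, w1, w2, w3, w4, w5, w6, w7}.

8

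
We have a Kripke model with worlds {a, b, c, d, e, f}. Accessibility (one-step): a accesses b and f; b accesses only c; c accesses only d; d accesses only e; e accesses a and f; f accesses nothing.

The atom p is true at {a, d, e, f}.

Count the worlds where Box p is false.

2

a: successors {b, f}; p there: b:F, f:T. ✗
b: successors {c}; p there: c:F. ✗
c: successors {d}; p there: d:T. ✓
d: successors {e}; p there: e:T. ✓
e: successors {a, f}; p there: a:T, f:T. ✓
f: no successors, so Box p holds vacuously. ✓
Satisfying worlds: {c, d, e, f}.
So Box p fails at the other 2 worlds.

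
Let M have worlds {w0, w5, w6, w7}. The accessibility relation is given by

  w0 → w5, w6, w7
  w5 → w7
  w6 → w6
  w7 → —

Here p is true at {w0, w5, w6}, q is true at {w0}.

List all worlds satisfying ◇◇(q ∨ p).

w0: successors {w5, w6, w7}; ◇(q ∨ p) there: w5:F, w6:T, w7:F. ✓
w5: successors {w7}; ◇(q ∨ p) there: w7:F. ✗
w6: successors {w6}; ◇(q ∨ p) there: w6:T. ✓
w7: no successors, so ◇◇(q ∨ p) fails. ✗

{w0, w6}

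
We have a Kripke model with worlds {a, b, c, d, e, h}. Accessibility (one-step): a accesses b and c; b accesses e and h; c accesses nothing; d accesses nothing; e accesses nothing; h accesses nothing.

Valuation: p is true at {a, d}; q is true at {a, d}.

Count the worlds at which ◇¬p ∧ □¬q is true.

2

a: ◇¬p is T, □¬q is T. ✓
b: ◇¬p is T, □¬q is T. ✓
c: ◇¬p is F, □¬q is T. ✗
d: ◇¬p is F, □¬q is T. ✗
e: ◇¬p is F, □¬q is T. ✗
h: ◇¬p is F, □¬q is T. ✗
Satisfying worlds: {a, b}.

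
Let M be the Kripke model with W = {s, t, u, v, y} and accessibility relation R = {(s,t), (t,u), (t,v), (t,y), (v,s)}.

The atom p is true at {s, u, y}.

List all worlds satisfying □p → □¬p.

s: □p is F, □¬p is T. ✓
t: □p is F, □¬p is F. ✓
u: □p is T, □¬p is T. ✓
v: □p is T, □¬p is F. ✗
y: □p is T, □¬p is T. ✓

{s, t, u, y}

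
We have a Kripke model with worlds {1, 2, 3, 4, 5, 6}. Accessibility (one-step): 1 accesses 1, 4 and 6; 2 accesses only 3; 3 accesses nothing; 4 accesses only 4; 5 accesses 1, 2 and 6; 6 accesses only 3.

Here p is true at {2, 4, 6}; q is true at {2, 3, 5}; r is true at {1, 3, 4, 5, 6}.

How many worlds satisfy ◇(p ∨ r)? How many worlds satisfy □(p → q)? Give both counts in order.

For ◇(p ∨ r):
1: successors {1, 4, 6}; p ∨ r there: 1:T, 4:T, 6:T. ✓
2: successors {3}; p ∨ r there: 3:T. ✓
3: no successors, so ◇(p ∨ r) fails. ✗
4: successors {4}; p ∨ r there: 4:T. ✓
5: successors {1, 2, 6}; p ∨ r there: 1:T, 2:T, 6:T. ✓
6: successors {3}; p ∨ r there: 3:T. ✓
— 5 worlds.
For □(p → q):
1: successors {1, 4, 6}; p → q there: 1:T, 4:F, 6:F. ✗
2: successors {3}; p → q there: 3:T. ✓
3: no successors, so □(p → q) holds vacuously. ✓
4: successors {4}; p → q there: 4:F. ✗
5: successors {1, 2, 6}; p → q there: 1:T, 2:T, 6:F. ✗
6: successors {3}; p → q there: 3:T. ✓
— 3 worlds.

5 and 3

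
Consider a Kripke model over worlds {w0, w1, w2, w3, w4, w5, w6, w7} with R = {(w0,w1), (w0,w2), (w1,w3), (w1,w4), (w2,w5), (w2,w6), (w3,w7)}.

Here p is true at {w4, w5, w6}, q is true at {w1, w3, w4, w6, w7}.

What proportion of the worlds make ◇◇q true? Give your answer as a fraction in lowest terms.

1/4

w0: successors {w1, w2}; ◇q there: w1:T, w2:T. ✓
w1: successors {w3, w4}; ◇q there: w3:T, w4:F. ✓
w2: successors {w5, w6}; ◇q there: w5:F, w6:F. ✗
w3: successors {w7}; ◇q there: w7:F. ✗
w4: no successors, so ◇◇q fails. ✗
w5: no successors, so ◇◇q fails. ✗
w6: no successors, so ◇◇q fails. ✗
w7: no successors, so ◇◇q fails. ✗
That's 2 of 8 worlds, so 2/8 = 1/4.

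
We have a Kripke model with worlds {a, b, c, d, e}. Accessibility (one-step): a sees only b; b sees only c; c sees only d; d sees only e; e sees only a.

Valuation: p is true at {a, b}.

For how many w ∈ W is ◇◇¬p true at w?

a: successors {b}; ◇¬p there: b:T. ✓
b: successors {c}; ◇¬p there: c:T. ✓
c: successors {d}; ◇¬p there: d:T. ✓
d: successors {e}; ◇¬p there: e:F. ✗
e: successors {a}; ◇¬p there: a:F. ✗
Satisfying worlds: {a, b, c}.

3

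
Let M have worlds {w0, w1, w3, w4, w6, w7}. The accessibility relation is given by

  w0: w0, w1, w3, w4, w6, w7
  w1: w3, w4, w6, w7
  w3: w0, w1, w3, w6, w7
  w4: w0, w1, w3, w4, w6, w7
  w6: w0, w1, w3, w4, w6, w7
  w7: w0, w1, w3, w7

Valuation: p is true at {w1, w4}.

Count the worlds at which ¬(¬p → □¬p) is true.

w0: ¬p → □¬p is F. ✓
w1: ¬p → □¬p is T. ✗
w3: ¬p → □¬p is F. ✓
w4: ¬p → □¬p is T. ✗
w6: ¬p → □¬p is F. ✓
w7: ¬p → □¬p is F. ✓
Satisfying worlds: {w0, w3, w6, w7}.

4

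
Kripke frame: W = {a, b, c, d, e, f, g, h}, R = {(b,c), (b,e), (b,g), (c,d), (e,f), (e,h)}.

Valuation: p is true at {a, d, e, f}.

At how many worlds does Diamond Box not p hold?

a: no successors, so Diamond Box not p fails. ✗
b: successors {c, e, g}; Box not p there: c:F, e:F, g:T. ✓
c: successors {d}; Box not p there: d:T. ✓
d: no successors, so Diamond Box not p fails. ✗
e: successors {f, h}; Box not p there: f:T, h:T. ✓
f: no successors, so Diamond Box not p fails. ✗
g: no successors, so Diamond Box not p fails. ✗
h: no successors, so Diamond Box not p fails. ✗
Satisfying worlds: {b, c, e}.

3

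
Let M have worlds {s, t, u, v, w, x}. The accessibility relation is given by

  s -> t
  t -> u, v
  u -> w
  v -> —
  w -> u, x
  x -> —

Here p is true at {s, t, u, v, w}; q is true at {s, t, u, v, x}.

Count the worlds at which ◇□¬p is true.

s: successors {t}; □¬p there: t:F. ✗
t: successors {u, v}; □¬p there: u:F, v:T. ✓
u: successors {w}; □¬p there: w:F. ✗
v: no successors, so ◇□¬p fails. ✗
w: successors {u, x}; □¬p there: u:F, x:T. ✓
x: no successors, so ◇□¬p fails. ✗
Satisfying worlds: {t, w}.

2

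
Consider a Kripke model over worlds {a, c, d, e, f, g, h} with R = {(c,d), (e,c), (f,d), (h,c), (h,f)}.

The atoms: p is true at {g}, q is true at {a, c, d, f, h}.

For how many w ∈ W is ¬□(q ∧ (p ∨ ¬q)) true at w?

4

a: □(q ∧ (p ∨ ¬q)) is T. ✗
c: □(q ∧ (p ∨ ¬q)) is F. ✓
d: □(q ∧ (p ∨ ¬q)) is T. ✗
e: □(q ∧ (p ∨ ¬q)) is F. ✓
f: □(q ∧ (p ∨ ¬q)) is F. ✓
g: □(q ∧ (p ∨ ¬q)) is T. ✗
h: □(q ∧ (p ∨ ¬q)) is F. ✓
Satisfying worlds: {c, e, f, h}.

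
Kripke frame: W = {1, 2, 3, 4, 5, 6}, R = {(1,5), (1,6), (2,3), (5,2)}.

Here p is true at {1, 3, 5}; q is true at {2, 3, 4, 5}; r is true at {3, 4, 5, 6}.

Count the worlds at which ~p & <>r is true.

1: ~p is F, <>r is T. ✗
2: ~p is T, <>r is T. ✓
3: ~p is F, <>r is F. ✗
4: ~p is T, <>r is F. ✗
5: ~p is F, <>r is F. ✗
6: ~p is T, <>r is F. ✗
Satisfying worlds: {2}.

1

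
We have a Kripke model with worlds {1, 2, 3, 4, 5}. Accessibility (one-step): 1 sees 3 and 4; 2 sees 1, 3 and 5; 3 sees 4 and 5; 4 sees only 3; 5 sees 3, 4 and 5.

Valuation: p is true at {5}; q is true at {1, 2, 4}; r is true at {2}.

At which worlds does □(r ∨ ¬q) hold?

1: successors {3, 4}; r ∨ ¬q there: 3:T, 4:F. ✗
2: successors {1, 3, 5}; r ∨ ¬q there: 1:F, 3:T, 5:T. ✗
3: successors {4, 5}; r ∨ ¬q there: 4:F, 5:T. ✗
4: successors {3}; r ∨ ¬q there: 3:T. ✓
5: successors {3, 4, 5}; r ∨ ¬q there: 3:T, 4:F, 5:T. ✗

{4}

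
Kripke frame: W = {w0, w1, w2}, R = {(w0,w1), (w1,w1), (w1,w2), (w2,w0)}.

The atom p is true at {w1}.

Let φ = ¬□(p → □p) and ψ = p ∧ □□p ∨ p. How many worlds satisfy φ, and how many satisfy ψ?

For ¬□(p → □p):
w0: □(p → □p) is F. ✓
w1: □(p → □p) is F. ✓
w2: □(p → □p) is T. ✗
— 2 worlds.
For p ∧ □□p ∨ p:
w0: p ∧ □□p is F, p is F. ✗
w1: p ∧ □□p is F, p is T. ✓
w2: p ∧ □□p is F, p is F. ✗
— 1 world.

2 and 1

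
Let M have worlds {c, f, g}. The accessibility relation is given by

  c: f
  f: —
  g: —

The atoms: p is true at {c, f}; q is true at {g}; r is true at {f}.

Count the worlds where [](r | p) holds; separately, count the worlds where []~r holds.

For [](r | p):
c: successors {f}; r | p there: f:T. ✓
f: no successors, so [](r | p) holds vacuously. ✓
g: no successors, so [](r | p) holds vacuously. ✓
— 3 worlds.
For []~r:
c: successors {f}; ~r there: f:F. ✗
f: no successors, so []~r holds vacuously. ✓
g: no successors, so []~r holds vacuously. ✓
— 2 worlds.

3 and 2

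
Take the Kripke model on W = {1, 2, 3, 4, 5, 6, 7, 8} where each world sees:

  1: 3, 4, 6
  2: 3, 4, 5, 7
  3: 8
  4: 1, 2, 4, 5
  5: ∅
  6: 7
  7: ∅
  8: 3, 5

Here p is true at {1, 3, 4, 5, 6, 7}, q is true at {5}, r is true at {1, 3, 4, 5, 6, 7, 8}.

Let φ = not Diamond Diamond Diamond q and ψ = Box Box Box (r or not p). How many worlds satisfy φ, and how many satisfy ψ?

For not Diamond Diamond Diamond q:
1: Diamond Diamond Diamond q is T. ✗
2: Diamond Diamond Diamond q is T. ✗
3: Diamond Diamond Diamond q is F. ✓
4: Diamond Diamond Diamond q is T. ✗
5: Diamond Diamond Diamond q is F. ✓
6: Diamond Diamond Diamond q is F. ✓
7: Diamond Diamond Diamond q is F. ✓
8: Diamond Diamond Diamond q is T. ✗
— 4 worlds.
For Box Box Box (r or not p):
1: successors {3, 4, 6}; Box Box (r or not p) there: 3:T, 4:T, 6:T. ✓
2: successors {3, 4, 5, 7}; Box Box (r or not p) there: 3:T, 4:T, 5:T, 7:T. ✓
3: successors {8}; Box Box (r or not p) there: 8:T. ✓
4: successors {1, 2, 4, 5}; Box Box (r or not p) there: 1:T, 2:T, 4:T, 5:T. ✓
5: no successors, so Box Box Box (r or not p) holds vacuously. ✓
6: successors {7}; Box Box (r or not p) there: 7:T. ✓
7: no successors, so Box Box Box (r or not p) holds vacuously. ✓
8: successors {3, 5}; Box Box (r or not p) there: 3:T, 5:T. ✓
— 8 worlds.

4 and 8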